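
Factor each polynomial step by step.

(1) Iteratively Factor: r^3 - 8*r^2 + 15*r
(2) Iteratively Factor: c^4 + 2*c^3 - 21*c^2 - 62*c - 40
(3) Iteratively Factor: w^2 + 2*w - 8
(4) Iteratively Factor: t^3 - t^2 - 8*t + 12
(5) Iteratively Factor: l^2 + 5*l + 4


(1) = (r)*(r^2 - 8*r + 15) = r*(r - 3)*(r - 5)
(2) = (c - 5)*(c^3 + 7*c^2 + 14*c + 8) = (c - 5)*(c + 1)*(c^2 + 6*c + 8) = (c - 5)*(c + 1)*(c + 2)*(c + 4)
(3) = (w + 4)*(w - 2)
(4) = (t - 2)*(t^2 + t - 6) = (t - 2)^2*(t + 3)
(5) = (l + 1)*(l + 4)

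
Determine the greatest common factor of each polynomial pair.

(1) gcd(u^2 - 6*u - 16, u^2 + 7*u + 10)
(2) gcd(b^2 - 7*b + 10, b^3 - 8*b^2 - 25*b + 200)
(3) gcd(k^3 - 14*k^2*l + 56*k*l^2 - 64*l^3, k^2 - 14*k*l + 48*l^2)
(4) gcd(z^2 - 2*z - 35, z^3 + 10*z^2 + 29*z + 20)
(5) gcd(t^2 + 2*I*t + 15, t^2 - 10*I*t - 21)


(1) = u + 2
(2) = b - 5
(3) = gcd((k - 8*l)*(k - 4*l)*(k - 2*l), (k - 8*l)*(k - 6*l)) = k - 8*l
(4) = gcd((z - 7)*(z + 5), (z + 1)*(z + 4)*(z + 5)) = z + 5
(5) = t - 3*I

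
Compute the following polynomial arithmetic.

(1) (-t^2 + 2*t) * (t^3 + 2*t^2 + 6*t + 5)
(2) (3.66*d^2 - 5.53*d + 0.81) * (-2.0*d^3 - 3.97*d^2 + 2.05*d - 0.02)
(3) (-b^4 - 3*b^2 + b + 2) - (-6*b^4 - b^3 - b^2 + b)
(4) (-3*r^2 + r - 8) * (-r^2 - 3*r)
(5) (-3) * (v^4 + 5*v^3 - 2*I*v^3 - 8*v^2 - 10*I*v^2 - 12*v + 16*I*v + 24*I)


(1) = -t^5 - 2*t^3 + 7*t^2 + 10*t
(2) = -7.32*d^5 - 3.4702*d^4 + 27.8371*d^3 - 14.6254*d^2 + 1.7711*d - 0.0162
(3) = 5*b^4 + b^3 - 2*b^2 + 2
(4) = 3*r^4 + 8*r^3 + 5*r^2 + 24*r
(5) = -3*v^4 - 15*v^3 + 6*I*v^3 + 24*v^2 + 30*I*v^2 + 36*v - 48*I*v - 72*I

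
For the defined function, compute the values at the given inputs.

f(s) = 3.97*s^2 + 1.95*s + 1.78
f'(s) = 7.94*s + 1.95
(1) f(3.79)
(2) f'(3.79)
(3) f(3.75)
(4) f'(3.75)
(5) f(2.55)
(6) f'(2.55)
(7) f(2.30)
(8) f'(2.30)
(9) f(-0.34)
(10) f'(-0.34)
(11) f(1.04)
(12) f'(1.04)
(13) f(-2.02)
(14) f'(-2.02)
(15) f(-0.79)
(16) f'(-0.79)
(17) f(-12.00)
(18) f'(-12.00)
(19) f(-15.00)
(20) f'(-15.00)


(1) = 66.20
(2) = 32.04
(3) = 64.92
(4) = 31.73
(5) = 32.57
(6) = 22.20
(7) = 27.27
(8) = 20.21
(9) = 1.58
(10) = -0.75
(11) = 8.10
(12) = 10.21
(13) = 14.04
(14) = -14.09
(15) = 2.72
(16) = -4.32
(17) = 550.06
(18) = -93.33
(19) = 865.78
(20) = -117.15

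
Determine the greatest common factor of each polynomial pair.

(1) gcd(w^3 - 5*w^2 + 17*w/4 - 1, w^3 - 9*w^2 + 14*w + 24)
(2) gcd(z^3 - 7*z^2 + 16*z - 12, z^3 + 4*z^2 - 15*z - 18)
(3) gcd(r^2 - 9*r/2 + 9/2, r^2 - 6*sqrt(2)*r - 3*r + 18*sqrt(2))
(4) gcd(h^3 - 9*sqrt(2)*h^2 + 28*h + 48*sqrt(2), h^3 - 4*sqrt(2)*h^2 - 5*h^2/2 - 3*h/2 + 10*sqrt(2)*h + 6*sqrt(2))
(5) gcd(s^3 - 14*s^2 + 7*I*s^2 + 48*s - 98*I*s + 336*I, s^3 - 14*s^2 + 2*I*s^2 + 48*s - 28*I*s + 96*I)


(1) = w - 4
(2) = z - 3
(3) = r - 3
(4) = h - 4*sqrt(2)
(5) = gcd((s - 8)*(s - 6)*(s + 7*I), (s - 8)*(s - 6)*(s + 2*I)) = s^2 - 14*s + 48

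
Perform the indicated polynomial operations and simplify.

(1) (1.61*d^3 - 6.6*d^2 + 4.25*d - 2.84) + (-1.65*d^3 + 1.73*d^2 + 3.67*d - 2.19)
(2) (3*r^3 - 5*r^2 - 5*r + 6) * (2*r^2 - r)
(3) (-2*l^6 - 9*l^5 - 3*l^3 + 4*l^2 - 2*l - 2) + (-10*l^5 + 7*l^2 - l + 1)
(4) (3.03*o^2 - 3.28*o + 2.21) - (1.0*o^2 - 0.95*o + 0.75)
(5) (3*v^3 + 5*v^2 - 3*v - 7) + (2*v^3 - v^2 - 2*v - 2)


(1) = -0.04*d^3 - 4.87*d^2 + 7.92*d - 5.03
(2) = 6*r^5 - 13*r^4 - 5*r^3 + 17*r^2 - 6*r
(3) = -2*l^6 - 19*l^5 - 3*l^3 + 11*l^2 - 3*l - 1
(4) = 2.03*o^2 - 2.33*o + 1.46
(5) = 5*v^3 + 4*v^2 - 5*v - 9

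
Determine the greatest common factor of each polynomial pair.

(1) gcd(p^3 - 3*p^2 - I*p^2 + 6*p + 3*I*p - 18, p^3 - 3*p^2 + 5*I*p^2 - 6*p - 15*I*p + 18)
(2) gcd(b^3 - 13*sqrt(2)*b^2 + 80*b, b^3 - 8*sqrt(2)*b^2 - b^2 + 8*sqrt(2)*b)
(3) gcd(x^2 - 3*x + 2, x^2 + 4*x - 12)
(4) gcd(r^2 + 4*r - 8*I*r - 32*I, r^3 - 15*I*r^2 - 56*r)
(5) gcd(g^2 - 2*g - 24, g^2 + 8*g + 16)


(1) = gcd((p - 3)*(p - 3*I)*(p + 2*I), (p - 3)*(p + 2*I)*(p + 3*I)) = p^2 + p*(-3 + 2*I) - 6*I
(2) = gcd(b*(b - 8*sqrt(2))*(b - 5*sqrt(2)), b*(b - 1)*(b - 8*sqrt(2))) = b^2 - 8*sqrt(2)*b
(3) = x - 2
(4) = gcd((r + 4)*(r - 8*I), r*(r - 8*I)*(r - 7*I)) = r - 8*I
(5) = gcd((g - 6)*(g + 4), (g + 4)^2) = g + 4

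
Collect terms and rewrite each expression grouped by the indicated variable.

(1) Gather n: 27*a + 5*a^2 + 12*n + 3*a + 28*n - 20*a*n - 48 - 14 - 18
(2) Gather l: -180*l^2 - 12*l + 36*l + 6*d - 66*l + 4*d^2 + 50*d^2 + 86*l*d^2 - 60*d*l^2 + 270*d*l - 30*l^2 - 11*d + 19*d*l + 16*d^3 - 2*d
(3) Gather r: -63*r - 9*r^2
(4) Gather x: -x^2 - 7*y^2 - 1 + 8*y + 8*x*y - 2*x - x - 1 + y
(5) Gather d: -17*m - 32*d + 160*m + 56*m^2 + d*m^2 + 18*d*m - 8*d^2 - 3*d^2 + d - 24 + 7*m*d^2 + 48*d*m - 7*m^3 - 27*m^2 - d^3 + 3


(1) = 5*a^2 + 30*a + n*(40 - 20*a) - 80
(2) = 16*d^3 + 54*d^2 - 7*d + l^2*(-60*d - 210) + l*(86*d^2 + 289*d - 42)
(3) = -9*r^2 - 63*r
(4) = -x^2 + x*(8*y - 3) - 7*y^2 + 9*y - 2
(5) = -d^3 + d^2*(7*m - 11) + d*(m^2 + 66*m - 31) - 7*m^3 + 29*m^2 + 143*m - 21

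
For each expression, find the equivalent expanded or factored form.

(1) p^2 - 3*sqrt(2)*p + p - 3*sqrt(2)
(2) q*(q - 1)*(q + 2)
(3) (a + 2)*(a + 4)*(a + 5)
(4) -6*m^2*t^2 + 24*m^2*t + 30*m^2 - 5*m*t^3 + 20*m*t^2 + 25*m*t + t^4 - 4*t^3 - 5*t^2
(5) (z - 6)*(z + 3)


(1) = (p + 1)*(p - 3*sqrt(2))
(2) = q^3 + q^2 - 2*q
(3) = a^3 + 11*a^2 + 38*a + 40
(4) = (-6*m + t)*(m + t)*(t - 5)*(t + 1)
(5) = z^2 - 3*z - 18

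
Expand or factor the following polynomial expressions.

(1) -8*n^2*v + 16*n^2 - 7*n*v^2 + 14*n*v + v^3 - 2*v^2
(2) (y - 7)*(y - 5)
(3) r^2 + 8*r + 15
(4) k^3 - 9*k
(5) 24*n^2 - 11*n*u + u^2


(1) = (-8*n + v)*(n + v)*(v - 2)
(2) = y^2 - 12*y + 35
(3) = (r + 3)*(r + 5)
(4) = k*(k - 3)*(k + 3)
(5) = (-8*n + u)*(-3*n + u)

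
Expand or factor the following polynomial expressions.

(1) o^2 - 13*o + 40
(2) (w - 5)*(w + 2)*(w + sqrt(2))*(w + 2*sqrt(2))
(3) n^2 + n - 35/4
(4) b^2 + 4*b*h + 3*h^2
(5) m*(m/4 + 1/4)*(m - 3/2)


(1) = (o - 8)*(o - 5)
(2) = w^4 - 3*w^3 + 3*sqrt(2)*w^3 - 9*sqrt(2)*w^2 - 6*w^2 - 30*sqrt(2)*w - 12*w - 40
(3) = (n - 5/2)*(n + 7/2)
(4) = (b + h)*(b + 3*h)
(5) = m^3/4 - m^2/8 - 3*m/8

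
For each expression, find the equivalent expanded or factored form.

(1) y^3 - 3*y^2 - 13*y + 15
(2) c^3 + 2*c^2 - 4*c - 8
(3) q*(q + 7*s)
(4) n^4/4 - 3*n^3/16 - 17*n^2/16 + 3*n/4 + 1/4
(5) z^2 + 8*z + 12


(1) = (y - 5)*(y - 1)*(y + 3)
(2) = (c - 2)*(c + 2)^2
(3) = q^2 + 7*q*s
(4) = (n/4 + 1/2)*(n - 2)*(n - 1)*(n + 1/4)
(5) = (z + 2)*(z + 6)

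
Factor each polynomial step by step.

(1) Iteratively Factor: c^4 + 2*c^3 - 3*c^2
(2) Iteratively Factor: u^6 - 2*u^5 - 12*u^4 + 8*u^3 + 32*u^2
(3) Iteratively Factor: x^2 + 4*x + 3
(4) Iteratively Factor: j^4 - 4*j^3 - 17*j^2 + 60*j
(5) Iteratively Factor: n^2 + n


(1) = (c + 3)*(c^3 - c^2) = c*(c + 3)*(c^2 - c) = c*(c - 1)*(c + 3)*(c)
(2) = (u)*(u^5 - 2*u^4 - 12*u^3 + 8*u^2 + 32*u) = u*(u + 2)*(u^4 - 4*u^3 - 4*u^2 + 16*u) = u*(u + 2)^2*(u^3 - 6*u^2 + 8*u) = u*(u - 4)*(u + 2)^2*(u^2 - 2*u) = u*(u - 4)*(u - 2)*(u + 2)^2*(u)
(3) = (x + 3)*(x + 1)
(4) = (j + 4)*(j^3 - 8*j^2 + 15*j) = (j - 5)*(j + 4)*(j^2 - 3*j) = j*(j - 5)*(j + 4)*(j - 3)
(5) = (n)*(n + 1)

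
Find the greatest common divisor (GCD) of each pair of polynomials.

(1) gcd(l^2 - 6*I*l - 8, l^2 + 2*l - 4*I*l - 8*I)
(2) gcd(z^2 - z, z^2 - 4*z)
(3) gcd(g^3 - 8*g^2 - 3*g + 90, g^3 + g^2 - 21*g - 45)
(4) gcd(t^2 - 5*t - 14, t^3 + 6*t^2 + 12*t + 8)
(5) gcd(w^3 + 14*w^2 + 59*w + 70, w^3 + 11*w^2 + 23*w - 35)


(1) = gcd((l - 4*I)*(l - 2*I), (l + 2)*(l - 4*I)) = l - 4*I
(2) = z
(3) = g^2 - 2*g - 15
(4) = t + 2
(5) = w^2 + 12*w + 35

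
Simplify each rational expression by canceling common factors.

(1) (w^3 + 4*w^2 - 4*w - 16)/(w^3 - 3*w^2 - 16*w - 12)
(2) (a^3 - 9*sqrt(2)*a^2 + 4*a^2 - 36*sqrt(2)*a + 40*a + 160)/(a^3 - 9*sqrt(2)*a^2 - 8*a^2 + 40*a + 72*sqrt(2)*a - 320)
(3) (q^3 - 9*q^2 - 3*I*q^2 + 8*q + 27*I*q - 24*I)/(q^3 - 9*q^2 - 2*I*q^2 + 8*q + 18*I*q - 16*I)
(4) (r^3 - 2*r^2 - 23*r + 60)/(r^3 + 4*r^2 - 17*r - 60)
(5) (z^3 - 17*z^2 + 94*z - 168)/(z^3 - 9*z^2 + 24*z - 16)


(1) = (w^2 + 2*w - 8)/(w^2 - 5*w - 6)
(2) = (a + 4)/(a - 8)
(3) = (q - 3*I)/(q - 2*I)
(4) = (r - 3)/(r + 3)
(5) = (z^2 - 13*z + 42)/(z^2 - 5*z + 4)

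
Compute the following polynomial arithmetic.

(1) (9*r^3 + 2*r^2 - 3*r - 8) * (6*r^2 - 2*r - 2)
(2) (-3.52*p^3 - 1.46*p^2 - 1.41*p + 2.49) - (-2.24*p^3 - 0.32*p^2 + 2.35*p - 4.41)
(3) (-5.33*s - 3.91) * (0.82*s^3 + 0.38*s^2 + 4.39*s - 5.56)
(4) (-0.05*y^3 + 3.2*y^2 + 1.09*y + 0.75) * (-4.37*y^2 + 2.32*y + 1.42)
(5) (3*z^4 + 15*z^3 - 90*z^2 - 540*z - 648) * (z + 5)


(1) = 54*r^5 - 6*r^4 - 40*r^3 - 46*r^2 + 22*r + 16
(2) = -1.28*p^3 - 1.14*p^2 - 3.76*p + 6.9
(3) = -4.3706*s^4 - 5.2316*s^3 - 24.8845*s^2 + 12.4699*s + 21.7396
(4) = 0.2185*y^5 - 14.1*y^4 + 2.5897*y^3 + 3.7953*y^2 + 3.2878*y + 1.065
(5) = 3*z^5 + 30*z^4 - 15*z^3 - 990*z^2 - 3348*z - 3240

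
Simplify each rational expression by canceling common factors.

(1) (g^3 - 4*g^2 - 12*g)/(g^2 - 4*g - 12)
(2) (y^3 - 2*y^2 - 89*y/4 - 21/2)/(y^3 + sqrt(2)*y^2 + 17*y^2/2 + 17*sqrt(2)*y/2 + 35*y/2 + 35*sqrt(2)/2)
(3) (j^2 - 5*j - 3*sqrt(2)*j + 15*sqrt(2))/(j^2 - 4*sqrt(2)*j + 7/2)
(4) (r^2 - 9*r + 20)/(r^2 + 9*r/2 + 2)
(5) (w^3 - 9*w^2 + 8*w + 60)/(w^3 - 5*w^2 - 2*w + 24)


(1) = g
(2) = (8*y^2 - 44*y - 24)/(8*y^2 + y*(8*sqrt(2) + 40) + 40*sqrt(2))
(3) = (2*j^2 + j*(-10 - 6*sqrt(2)) + 30*sqrt(2))/(2*j^2 - 8*sqrt(2)*j + 7)
(4) = (2*r^2 - 18*r + 40)/(2*r^2 + 9*r + 4)
(5) = (w^2 - 11*w + 30)/(w^2 - 7*w + 12)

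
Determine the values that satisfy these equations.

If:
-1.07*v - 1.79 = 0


Then:
v = -1.67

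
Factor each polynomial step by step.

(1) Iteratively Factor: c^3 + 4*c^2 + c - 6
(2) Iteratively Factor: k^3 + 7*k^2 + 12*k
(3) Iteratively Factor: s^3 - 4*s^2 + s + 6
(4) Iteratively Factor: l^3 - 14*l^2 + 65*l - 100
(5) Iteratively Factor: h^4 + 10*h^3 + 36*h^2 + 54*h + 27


(1) = (c + 2)*(c^2 + 2*c - 3) = (c - 1)*(c + 2)*(c + 3)
(2) = (k + 4)*(k^2 + 3*k) = k*(k + 4)*(k + 3)
(3) = (s - 2)*(s^2 - 2*s - 3) = (s - 3)*(s - 2)*(s + 1)
(4) = (l - 5)*(l^2 - 9*l + 20) = (l - 5)*(l - 4)*(l - 5)
(5) = (h + 3)*(h^3 + 7*h^2 + 15*h + 9) = (h + 1)*(h + 3)*(h^2 + 6*h + 9) = (h + 1)*(h + 3)^2*(h + 3)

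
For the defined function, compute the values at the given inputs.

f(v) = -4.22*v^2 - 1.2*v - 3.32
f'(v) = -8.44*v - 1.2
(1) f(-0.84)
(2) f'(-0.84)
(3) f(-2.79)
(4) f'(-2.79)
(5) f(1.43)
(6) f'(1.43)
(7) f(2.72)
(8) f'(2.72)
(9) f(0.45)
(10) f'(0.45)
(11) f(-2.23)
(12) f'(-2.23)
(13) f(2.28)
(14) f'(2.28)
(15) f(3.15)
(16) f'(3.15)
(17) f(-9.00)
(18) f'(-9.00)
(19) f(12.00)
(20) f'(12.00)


(1) = -5.29
(2) = 5.89
(3) = -32.82
(4) = 22.35
(5) = -13.67
(6) = -13.27
(7) = -37.81
(8) = -24.16
(9) = -4.71
(10) = -5.00
(11) = -21.63
(12) = 17.62
(13) = -27.99
(14) = -20.44
(15) = -48.97
(16) = -27.79
(17) = -334.34
(18) = 74.76
(19) = -625.40
(20) = -102.48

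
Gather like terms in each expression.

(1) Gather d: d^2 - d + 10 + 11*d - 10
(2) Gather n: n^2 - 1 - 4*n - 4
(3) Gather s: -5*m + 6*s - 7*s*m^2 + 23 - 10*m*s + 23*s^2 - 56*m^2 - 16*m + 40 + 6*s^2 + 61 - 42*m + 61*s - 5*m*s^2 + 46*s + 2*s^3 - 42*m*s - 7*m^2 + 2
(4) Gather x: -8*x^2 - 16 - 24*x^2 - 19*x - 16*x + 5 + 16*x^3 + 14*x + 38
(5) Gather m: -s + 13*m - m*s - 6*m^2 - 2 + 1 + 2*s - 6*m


(1) = d^2 + 10*d
(2) = n^2 - 4*n - 5
(3) = -63*m^2 - 63*m + 2*s^3 + s^2*(29 - 5*m) + s*(-7*m^2 - 52*m + 113) + 126
(4) = 16*x^3 - 32*x^2 - 21*x + 27
(5) = -6*m^2 + m*(7 - s) + s - 1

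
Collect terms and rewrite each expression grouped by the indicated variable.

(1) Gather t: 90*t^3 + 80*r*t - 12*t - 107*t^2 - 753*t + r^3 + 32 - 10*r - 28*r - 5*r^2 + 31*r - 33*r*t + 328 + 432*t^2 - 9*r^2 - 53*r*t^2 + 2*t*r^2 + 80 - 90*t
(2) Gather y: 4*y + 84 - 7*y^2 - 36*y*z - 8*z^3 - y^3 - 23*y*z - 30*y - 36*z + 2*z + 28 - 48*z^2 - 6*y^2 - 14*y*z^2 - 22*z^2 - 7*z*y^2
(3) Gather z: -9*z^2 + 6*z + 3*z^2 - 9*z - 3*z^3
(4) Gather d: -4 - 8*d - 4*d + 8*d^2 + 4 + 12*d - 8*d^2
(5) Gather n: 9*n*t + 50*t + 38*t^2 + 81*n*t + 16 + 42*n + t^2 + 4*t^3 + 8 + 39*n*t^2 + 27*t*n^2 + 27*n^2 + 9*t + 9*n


(1) = r^3 - 14*r^2 - 7*r + 90*t^3 + t^2*(325 - 53*r) + t*(2*r^2 + 47*r - 855) + 440
(2) = -y^3 + y^2*(-7*z - 13) + y*(-14*z^2 - 59*z - 26) - 8*z^3 - 70*z^2 - 34*z + 112
(3) = -3*z^3 - 6*z^2 - 3*z
(4) = 0
(5) = n^2*(27*t + 27) + n*(39*t^2 + 90*t + 51) + 4*t^3 + 39*t^2 + 59*t + 24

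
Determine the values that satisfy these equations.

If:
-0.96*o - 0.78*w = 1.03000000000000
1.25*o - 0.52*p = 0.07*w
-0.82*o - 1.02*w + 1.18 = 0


Then:
o = -5.80
p = -14.74
w = 5.82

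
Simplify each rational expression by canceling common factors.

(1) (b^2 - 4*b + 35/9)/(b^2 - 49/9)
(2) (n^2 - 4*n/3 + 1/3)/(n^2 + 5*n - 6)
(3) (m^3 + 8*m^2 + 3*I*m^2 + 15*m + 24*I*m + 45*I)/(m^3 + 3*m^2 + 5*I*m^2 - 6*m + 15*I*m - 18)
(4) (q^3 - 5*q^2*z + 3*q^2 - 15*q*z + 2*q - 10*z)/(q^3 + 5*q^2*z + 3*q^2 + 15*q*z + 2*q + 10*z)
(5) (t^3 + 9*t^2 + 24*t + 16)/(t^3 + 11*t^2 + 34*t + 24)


(1) = (3*b - 5)/(3*b + 7)
(2) = (3*n - 1)/(3*n + 18)
(3) = (m + 5)/(m + 2*I)
(4) = (q - 5*z)/(q + 5*z)
(5) = (t + 4)/(t + 6)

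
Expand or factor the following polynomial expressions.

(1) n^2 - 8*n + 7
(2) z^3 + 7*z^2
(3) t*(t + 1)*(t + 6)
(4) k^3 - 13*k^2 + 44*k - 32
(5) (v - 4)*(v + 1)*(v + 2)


(1) = (n - 7)*(n - 1)
(2) = z^2*(z + 7)
(3) = t^3 + 7*t^2 + 6*t
(4) = (k - 8)*(k - 4)*(k - 1)
(5) = v^3 - v^2 - 10*v - 8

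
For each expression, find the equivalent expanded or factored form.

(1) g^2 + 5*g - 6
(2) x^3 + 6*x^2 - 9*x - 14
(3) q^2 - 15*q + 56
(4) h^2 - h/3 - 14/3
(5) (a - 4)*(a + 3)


(1) = (g - 1)*(g + 6)
(2) = (x - 2)*(x + 1)*(x + 7)
(3) = (q - 8)*(q - 7)
(4) = (h - 7/3)*(h + 2)
(5) = a^2 - a - 12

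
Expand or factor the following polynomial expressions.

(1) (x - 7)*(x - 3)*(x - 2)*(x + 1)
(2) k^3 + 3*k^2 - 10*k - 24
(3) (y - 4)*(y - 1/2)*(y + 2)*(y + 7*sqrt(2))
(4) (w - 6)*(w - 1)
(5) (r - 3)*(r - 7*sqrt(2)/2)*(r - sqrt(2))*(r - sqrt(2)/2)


(1) = x^4 - 11*x^3 + 29*x^2 - x - 42
(2) = (k - 3)*(k + 2)*(k + 4)
(3) = y^4 - 5*y^3/2 + 7*sqrt(2)*y^3 - 35*sqrt(2)*y^2/2 - 7*y^2 - 49*sqrt(2)*y + 4*y + 28*sqrt(2)
(4) = w^2 - 7*w + 6
(5) = r^4 - 5*sqrt(2)*r^3 - 3*r^3 + 23*r^2/2 + 15*sqrt(2)*r^2 - 69*r/2 - 7*sqrt(2)*r/2 + 21*sqrt(2)/2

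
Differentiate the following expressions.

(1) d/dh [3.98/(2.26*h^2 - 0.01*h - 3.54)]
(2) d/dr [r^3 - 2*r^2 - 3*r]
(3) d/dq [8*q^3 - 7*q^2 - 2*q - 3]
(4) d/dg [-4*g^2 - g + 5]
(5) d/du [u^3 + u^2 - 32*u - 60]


(1) = (0.0398 - 17.9896*h)/(-2.26*h^2 + 0.01*h + 3.54)^2
(2) = 3*r^2 - 4*r - 3
(3) = 24*q^2 - 14*q - 2
(4) = -8*g - 1
(5) = 3*u^2 + 2*u - 32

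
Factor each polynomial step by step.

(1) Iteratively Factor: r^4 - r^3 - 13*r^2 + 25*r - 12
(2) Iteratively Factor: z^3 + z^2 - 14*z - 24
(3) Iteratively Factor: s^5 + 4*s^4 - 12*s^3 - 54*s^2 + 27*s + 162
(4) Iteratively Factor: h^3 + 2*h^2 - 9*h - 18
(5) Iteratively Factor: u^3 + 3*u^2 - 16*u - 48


(1) = (r - 3)*(r^3 + 2*r^2 - 7*r + 4) = (r - 3)*(r - 1)*(r^2 + 3*r - 4) = (r - 3)*(r - 1)*(r + 4)*(r - 1)
(2) = (z + 3)*(z^2 - 2*z - 8) = (z - 4)*(z + 3)*(z + 2)
(3) = (s - 2)*(s^4 + 6*s^3 - 54*s - 81) = (s - 3)*(s - 2)*(s^3 + 9*s^2 + 27*s + 27) = (s - 3)*(s - 2)*(s + 3)*(s^2 + 6*s + 9) = (s - 3)*(s - 2)*(s + 3)^2*(s + 3)
(4) = (h - 3)*(h^2 + 5*h + 6) = (h - 3)*(h + 3)*(h + 2)
(5) = (u - 4)*(u^2 + 7*u + 12) = (u - 4)*(u + 3)*(u + 4)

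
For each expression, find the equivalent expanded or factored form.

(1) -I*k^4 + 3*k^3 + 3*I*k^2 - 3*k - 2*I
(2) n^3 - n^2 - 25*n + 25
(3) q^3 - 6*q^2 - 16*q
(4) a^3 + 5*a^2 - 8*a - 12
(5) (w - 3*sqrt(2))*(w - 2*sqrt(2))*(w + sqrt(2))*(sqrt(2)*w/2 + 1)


(1) = (k + 1)*(k + I)*(k + 2*I)*(-I*k + I)
(2) = (n - 5)*(n - 1)*(n + 5)
(3) = q*(q - 8)*(q + 2)
(4) = (a - 2)*(a + 1)*(a + 6)
(5) = sqrt(2)*w^4/2 - 3*w^3 - 3*sqrt(2)*w^2 + 14*w + 12*sqrt(2)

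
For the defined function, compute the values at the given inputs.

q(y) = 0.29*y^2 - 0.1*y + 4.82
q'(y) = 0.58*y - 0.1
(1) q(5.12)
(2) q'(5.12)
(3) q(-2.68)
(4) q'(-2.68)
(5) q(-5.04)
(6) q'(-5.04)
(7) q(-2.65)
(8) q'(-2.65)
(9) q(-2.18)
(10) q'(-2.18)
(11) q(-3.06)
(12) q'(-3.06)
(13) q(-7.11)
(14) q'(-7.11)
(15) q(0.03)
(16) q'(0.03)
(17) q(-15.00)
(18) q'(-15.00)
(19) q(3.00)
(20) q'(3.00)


(1) = 11.91
(2) = 2.87
(3) = 7.17
(4) = -1.65
(5) = 12.69
(6) = -3.02
(7) = 7.12
(8) = -1.64
(9) = 6.42
(10) = -1.36
(11) = 7.84
(12) = -1.87
(13) = 20.19
(14) = -4.22
(15) = 4.82
(16) = -0.08
(17) = 71.57
(18) = -8.80
(19) = 7.13
(20) = 1.64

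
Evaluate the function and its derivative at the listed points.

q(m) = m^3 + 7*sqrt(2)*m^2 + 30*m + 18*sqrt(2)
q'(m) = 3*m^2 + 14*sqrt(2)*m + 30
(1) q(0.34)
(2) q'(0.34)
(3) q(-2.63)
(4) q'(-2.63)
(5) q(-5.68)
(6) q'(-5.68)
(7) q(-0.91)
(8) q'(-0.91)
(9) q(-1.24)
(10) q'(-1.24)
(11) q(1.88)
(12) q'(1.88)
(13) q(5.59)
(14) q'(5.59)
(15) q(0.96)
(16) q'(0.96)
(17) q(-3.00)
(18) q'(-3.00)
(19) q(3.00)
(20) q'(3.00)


(1) = 36.84
(2) = 37.08
(3) = -3.16
(4) = -1.32
(5) = -8.81
(6) = 14.33
(7) = 5.60
(8) = 14.47
(9) = 1.57
(10) = 10.06
(11) = 123.49
(12) = 77.83
(13) = 677.17
(14) = 234.42
(15) = 64.26
(16) = 51.77
(17) = -2.45
(18) = -2.40
(19) = 231.55
(20) = 116.40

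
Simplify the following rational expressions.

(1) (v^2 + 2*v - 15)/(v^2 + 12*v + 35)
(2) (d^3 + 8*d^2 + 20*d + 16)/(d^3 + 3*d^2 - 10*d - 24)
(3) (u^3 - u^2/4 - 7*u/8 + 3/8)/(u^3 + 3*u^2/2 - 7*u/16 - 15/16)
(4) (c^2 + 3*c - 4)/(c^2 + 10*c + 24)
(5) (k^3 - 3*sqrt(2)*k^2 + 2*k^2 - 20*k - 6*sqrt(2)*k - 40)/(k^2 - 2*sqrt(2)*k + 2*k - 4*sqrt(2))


(1) = (v - 3)/(v + 7)
(2) = (d + 2)/(d - 3)
(3) = (4*u - 2)/(4*u + 5)
(4) = (c - 1)/(c + 6)
(5) = (k^2 - 3*sqrt(2)*k - 20)/(k - 2*sqrt(2))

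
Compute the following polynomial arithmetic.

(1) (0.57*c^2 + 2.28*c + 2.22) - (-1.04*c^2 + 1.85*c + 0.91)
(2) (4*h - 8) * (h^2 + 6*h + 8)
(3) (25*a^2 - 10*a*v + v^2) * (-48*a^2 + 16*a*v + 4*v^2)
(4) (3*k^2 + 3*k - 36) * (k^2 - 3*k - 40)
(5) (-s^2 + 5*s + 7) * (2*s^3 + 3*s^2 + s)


(1) = 1.61*c^2 + 0.43*c + 1.31
(2) = 4*h^3 + 16*h^2 - 16*h - 64
(3) = -1200*a^4 + 880*a^3*v - 108*a^2*v^2 - 24*a*v^3 + 4*v^4
(4) = 3*k^4 - 6*k^3 - 165*k^2 - 12*k + 1440
(5) = -2*s^5 + 7*s^4 + 28*s^3 + 26*s^2 + 7*s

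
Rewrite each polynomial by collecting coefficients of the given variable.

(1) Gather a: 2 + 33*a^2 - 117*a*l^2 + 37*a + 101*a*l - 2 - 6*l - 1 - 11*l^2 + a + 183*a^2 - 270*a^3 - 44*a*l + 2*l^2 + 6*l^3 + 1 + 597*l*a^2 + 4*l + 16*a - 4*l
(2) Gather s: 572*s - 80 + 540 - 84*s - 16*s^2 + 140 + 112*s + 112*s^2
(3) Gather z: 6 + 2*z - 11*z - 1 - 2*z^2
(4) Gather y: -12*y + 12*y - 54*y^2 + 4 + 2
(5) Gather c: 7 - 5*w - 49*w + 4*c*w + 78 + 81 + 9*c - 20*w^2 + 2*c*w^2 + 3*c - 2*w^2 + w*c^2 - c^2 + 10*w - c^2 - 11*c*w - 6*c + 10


(1) = -270*a^3 + a^2*(597*l + 216) + a*(-117*l^2 + 57*l + 54) + 6*l^3 - 9*l^2 - 6*l
(2) = 96*s^2 + 600*s + 600
(3) = -2*z^2 - 9*z + 5
(4) = 6 - 54*y^2
(5) = c^2*(w - 2) + c*(2*w^2 - 7*w + 6) - 22*w^2 - 44*w + 176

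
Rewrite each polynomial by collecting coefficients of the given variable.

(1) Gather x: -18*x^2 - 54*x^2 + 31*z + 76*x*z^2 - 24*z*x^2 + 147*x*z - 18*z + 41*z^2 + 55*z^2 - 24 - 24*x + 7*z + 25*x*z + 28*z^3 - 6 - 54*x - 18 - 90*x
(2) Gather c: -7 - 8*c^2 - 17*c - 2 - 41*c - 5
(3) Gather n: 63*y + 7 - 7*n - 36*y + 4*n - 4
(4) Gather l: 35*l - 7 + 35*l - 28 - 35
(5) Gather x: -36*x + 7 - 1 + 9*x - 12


(1) = x^2*(-24*z - 72) + x*(76*z^2 + 172*z - 168) + 28*z^3 + 96*z^2 + 20*z - 48
(2) = -8*c^2 - 58*c - 14
(3) = -3*n + 27*y + 3
(4) = 70*l - 70
(5) = -27*x - 6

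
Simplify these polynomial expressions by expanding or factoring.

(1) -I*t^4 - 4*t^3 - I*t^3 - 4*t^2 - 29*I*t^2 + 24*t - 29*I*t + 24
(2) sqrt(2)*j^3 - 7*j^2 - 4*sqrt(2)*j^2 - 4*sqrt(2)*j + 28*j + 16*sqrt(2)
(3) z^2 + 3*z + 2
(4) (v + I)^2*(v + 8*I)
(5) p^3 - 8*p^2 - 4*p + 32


(1) = (t + 1)*(t - 8*I)*(t + 3*I)*(-I*t + 1)
(2) = (j - 4)*(j - 4*sqrt(2))*(sqrt(2)*j + 1)
(3) = (z + 1)*(z + 2)
(4) = v^3 + 10*I*v^2 - 17*v - 8*I
(5) = (p - 8)*(p - 2)*(p + 2)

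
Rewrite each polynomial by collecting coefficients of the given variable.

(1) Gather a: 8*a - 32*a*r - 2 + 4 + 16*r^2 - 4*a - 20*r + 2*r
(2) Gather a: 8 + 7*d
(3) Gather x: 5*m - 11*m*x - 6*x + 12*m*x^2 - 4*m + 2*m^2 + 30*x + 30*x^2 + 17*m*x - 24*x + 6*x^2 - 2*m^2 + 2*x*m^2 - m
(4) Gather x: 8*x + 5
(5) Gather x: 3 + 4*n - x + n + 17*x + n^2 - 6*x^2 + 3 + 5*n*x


(1) = a*(4 - 32*r) + 16*r^2 - 18*r + 2
(2) = 7*d + 8
(3) = x^2*(12*m + 36) + x*(2*m^2 + 6*m)
(4) = 8*x + 5
(5) = n^2 + 5*n - 6*x^2 + x*(5*n + 16) + 6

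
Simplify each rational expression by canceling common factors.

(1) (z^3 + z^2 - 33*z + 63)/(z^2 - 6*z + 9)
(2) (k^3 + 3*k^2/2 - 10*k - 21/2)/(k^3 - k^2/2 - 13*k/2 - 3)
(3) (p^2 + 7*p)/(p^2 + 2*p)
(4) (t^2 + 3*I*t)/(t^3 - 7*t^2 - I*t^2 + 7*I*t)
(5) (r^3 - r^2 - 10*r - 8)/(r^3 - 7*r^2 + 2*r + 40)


(1) = z + 7
(2) = (2*k^2 + 9*k + 7)/(2*k^2 + 5*k + 2)
(3) = (p + 7)/(p + 2)
(4) = (t + 3*I)/(t^2 + t*(-7 - I) + 7*I)
(5) = (r + 1)/(r - 5)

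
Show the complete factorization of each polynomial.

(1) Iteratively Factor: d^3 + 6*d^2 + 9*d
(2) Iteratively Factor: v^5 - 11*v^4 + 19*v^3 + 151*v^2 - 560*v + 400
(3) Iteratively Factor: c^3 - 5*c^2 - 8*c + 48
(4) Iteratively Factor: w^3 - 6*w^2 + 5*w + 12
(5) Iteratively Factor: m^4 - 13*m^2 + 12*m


(1) = (d + 3)*(d^2 + 3*d) = (d + 3)^2*(d)
(2) = (v - 4)*(v^4 - 7*v^3 - 9*v^2 + 115*v - 100) = (v - 4)*(v - 1)*(v^3 - 6*v^2 - 15*v + 100) = (v - 5)*(v - 4)*(v - 1)*(v^2 - v - 20) = (v - 5)^2*(v - 4)*(v - 1)*(v + 4)
(3) = (c - 4)*(c^2 - c - 12) = (c - 4)^2*(c + 3)
(4) = (w - 4)*(w^2 - 2*w - 3) = (w - 4)*(w + 1)*(w - 3)
(5) = (m)*(m^3 - 13*m + 12) = m*(m - 3)*(m^2 + 3*m - 4) = m*(m - 3)*(m + 4)*(m - 1)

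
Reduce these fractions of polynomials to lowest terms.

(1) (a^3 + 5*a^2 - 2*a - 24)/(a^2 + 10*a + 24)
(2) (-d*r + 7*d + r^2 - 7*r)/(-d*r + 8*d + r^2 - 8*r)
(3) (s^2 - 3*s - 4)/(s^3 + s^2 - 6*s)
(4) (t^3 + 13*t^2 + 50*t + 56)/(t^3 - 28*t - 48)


(1) = (a^2 + a - 6)/(a + 6)
(2) = (r - 7)/(r - 8)
(3) = (s^2 - 3*s - 4)/(s^3 + s^2 - 6*s)
(4) = (t + 7)/(t - 6)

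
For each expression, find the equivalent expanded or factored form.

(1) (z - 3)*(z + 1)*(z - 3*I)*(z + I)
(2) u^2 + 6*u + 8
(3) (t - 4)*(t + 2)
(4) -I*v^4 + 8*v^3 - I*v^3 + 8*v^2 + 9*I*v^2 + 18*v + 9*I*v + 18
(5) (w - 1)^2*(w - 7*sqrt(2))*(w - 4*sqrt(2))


(1) = z^4 - 2*z^3 - 2*I*z^3 + 4*I*z^2 - 6*z + 6*I*z - 9
(2) = (u + 2)*(u + 4)
(3) = t^2 - 2*t - 8
(4) = (v - I)*(v + 3*I)*(v + 6*I)*(-I*v - I)
(5) = w^4 - 11*sqrt(2)*w^3 - 2*w^3 + 22*sqrt(2)*w^2 + 57*w^2 - 112*w - 11*sqrt(2)*w + 56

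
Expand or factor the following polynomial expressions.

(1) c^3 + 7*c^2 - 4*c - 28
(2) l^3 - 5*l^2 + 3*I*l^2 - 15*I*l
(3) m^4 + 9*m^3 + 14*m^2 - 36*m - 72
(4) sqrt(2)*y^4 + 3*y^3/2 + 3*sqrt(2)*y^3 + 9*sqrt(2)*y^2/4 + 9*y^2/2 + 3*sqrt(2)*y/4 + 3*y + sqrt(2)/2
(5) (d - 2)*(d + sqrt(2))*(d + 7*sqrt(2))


(1) = (c - 2)*(c + 2)*(c + 7)
(2) = l*(l - 5)*(l + 3*I)
(3) = (m - 2)*(m + 2)*(m + 3)*(m + 6)
(4) = (y + 1)*(y + 2)*(y + sqrt(2)/2)*(sqrt(2)*y + 1/2)
(5) = d^3 - 2*d^2 + 8*sqrt(2)*d^2 - 16*sqrt(2)*d + 14*d - 28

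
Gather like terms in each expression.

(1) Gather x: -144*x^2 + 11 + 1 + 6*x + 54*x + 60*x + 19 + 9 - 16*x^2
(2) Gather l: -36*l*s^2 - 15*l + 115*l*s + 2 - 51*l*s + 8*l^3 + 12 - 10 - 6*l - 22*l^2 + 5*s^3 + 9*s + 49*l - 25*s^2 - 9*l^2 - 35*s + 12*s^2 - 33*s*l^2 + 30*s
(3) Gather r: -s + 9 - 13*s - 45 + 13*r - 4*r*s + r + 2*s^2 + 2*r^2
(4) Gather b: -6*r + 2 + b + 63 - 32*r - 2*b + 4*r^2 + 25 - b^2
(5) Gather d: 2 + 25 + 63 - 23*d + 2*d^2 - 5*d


(1) = -160*x^2 + 120*x + 40
(2) = 8*l^3 + l^2*(-33*s - 31) + l*(-36*s^2 + 64*s + 28) + 5*s^3 - 13*s^2 + 4*s + 4
(3) = 2*r^2 + r*(14 - 4*s) + 2*s^2 - 14*s - 36
(4) = -b^2 - b + 4*r^2 - 38*r + 90
(5) = 2*d^2 - 28*d + 90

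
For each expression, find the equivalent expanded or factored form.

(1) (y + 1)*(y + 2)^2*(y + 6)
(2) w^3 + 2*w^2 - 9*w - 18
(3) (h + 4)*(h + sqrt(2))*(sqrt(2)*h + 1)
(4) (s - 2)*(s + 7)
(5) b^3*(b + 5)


(1) = y^4 + 11*y^3 + 38*y^2 + 52*y + 24
(2) = (w - 3)*(w + 2)*(w + 3)
(3) = sqrt(2)*h^3 + 3*h^2 + 4*sqrt(2)*h^2 + sqrt(2)*h + 12*h + 4*sqrt(2)
(4) = s^2 + 5*s - 14
(5) = b^4 + 5*b^3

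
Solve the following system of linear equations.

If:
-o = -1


Then:
o = 1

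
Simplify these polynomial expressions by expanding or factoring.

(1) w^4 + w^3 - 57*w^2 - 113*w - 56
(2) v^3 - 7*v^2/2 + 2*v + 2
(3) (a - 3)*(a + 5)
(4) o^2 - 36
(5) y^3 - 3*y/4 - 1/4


(1) = (w - 8)*(w + 1)^2*(w + 7)
(2) = (v - 2)^2*(v + 1/2)
(3) = a^2 + 2*a - 15
(4) = (o - 6)*(o + 6)
(5) = (y - 1)*(y + 1/2)^2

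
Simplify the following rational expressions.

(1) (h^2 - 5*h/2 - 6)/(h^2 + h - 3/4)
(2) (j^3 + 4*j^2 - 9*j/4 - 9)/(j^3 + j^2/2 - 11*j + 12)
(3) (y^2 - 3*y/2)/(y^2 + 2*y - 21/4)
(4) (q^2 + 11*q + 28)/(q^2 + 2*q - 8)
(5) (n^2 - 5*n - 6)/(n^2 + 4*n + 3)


(1) = (2*h - 8)/(2*h - 1)
(2) = (2*j + 3)/(2*j - 4)
(3) = 2*y/(2*y + 7)
(4) = (q + 7)/(q - 2)
(5) = (n - 6)/(n + 3)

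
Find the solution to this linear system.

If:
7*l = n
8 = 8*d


Then:
d = 1
l = n/7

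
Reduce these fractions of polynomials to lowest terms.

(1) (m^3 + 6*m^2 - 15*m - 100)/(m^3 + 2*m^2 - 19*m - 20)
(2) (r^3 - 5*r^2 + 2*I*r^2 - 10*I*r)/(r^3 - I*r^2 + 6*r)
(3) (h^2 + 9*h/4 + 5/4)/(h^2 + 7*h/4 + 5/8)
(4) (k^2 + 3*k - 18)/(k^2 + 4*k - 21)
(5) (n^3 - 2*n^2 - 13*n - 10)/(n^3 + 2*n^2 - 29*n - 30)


(1) = (m + 5)/(m + 1)
(2) = (r - 5)/(r - 3*I)
(3) = (2*h + 2)/(2*h + 1)
(4) = (k + 6)/(k + 7)
(5) = (n + 2)/(n + 6)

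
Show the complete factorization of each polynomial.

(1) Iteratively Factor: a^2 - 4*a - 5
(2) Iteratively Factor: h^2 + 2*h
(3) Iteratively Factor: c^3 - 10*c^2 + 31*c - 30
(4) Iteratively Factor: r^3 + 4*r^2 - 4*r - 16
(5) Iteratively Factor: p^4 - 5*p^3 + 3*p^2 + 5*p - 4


(1) = (a + 1)*(a - 5)
(2) = (h + 2)*(h)
(3) = (c - 3)*(c^2 - 7*c + 10) = (c - 3)*(c - 2)*(c - 5)
(4) = (r - 2)*(r^2 + 6*r + 8) = (r - 2)*(r + 2)*(r + 4)
(5) = (p - 1)*(p^3 - 4*p^2 - p + 4) = (p - 1)*(p + 1)*(p^2 - 5*p + 4) = (p - 1)^2*(p + 1)*(p - 4)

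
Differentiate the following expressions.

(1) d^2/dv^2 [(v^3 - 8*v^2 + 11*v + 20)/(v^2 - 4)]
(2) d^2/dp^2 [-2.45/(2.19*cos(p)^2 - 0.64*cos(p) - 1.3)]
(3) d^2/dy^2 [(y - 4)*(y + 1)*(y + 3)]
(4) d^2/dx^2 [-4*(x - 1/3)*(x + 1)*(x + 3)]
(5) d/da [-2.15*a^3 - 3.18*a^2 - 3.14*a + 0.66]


(1) = 6*(5*v^3 - 12*v^2 + 60*v - 16)/(v^6 - 12*v^4 + 48*v^2 - 64)
(2) = (-47.00178*(1 - cos(p)^2)^2 + 10.30176*cos(p)^3 - 52.40501*cos(p)^2 - 18.56512*cos(p) + 62.95912)/(-2.19*cos(p)^2 + 0.64*cos(p) + 1.3)^3
(3) = 6*y
(4) = -24*x - 88/3
(5) = -6.45*a^2 - 6.36*a - 3.14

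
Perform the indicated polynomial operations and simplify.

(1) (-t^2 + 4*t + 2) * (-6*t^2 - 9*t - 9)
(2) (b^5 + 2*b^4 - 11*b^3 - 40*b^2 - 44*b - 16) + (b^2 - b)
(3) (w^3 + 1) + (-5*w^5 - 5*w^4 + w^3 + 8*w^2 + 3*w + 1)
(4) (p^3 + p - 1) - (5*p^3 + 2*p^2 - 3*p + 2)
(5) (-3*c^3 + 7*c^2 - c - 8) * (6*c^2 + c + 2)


(1) = 6*t^4 - 15*t^3 - 39*t^2 - 54*t - 18
(2) = b^5 + 2*b^4 - 11*b^3 - 39*b^2 - 45*b - 16
(3) = -5*w^5 - 5*w^4 + 2*w^3 + 8*w^2 + 3*w + 2
(4) = -4*p^3 - 2*p^2 + 4*p - 3
(5) = -18*c^5 + 39*c^4 - 5*c^3 - 35*c^2 - 10*c - 16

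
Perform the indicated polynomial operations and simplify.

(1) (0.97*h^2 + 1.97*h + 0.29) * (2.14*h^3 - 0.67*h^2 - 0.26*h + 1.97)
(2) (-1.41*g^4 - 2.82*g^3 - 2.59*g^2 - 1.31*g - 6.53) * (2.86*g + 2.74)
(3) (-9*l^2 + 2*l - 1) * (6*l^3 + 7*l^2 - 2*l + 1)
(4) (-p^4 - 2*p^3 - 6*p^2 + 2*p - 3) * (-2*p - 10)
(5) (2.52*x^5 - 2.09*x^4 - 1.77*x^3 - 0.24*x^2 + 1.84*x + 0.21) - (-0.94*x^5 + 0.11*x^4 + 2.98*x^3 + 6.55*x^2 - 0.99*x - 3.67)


(1) = 2.0758*h^5 + 3.5659*h^4 - 0.9515*h^3 + 1.2044*h^2 + 3.8055*h + 0.5713
(2) = -4.0326*g^5 - 11.9286*g^4 - 15.1342*g^3 - 10.8432*g^2 - 22.2652*g - 17.8922
(3) = -54*l^5 - 51*l^4 + 26*l^3 - 20*l^2 + 4*l - 1
(4) = 2*p^5 + 14*p^4 + 32*p^3 + 56*p^2 - 14*p + 30
(5) = 3.46*x^5 - 2.2*x^4 - 4.75*x^3 - 6.79*x^2 + 2.83*x + 3.88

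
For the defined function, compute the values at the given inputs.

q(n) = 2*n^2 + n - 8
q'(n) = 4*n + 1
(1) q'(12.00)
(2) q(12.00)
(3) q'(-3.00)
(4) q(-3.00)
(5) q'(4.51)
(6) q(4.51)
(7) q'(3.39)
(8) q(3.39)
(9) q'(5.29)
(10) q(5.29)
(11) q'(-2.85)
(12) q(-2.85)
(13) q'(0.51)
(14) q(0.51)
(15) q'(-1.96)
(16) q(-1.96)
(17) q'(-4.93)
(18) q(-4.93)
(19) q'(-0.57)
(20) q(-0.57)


(1) = 49.00
(2) = 292.00
(3) = -11.00
(4) = 7.00
(5) = 19.04
(6) = 37.19
(7) = 14.56
(8) = 18.37
(9) = 22.16
(10) = 53.26
(11) = -10.40
(12) = 5.40
(13) = 3.04
(14) = -6.97
(15) = -6.84
(16) = -2.28
(17) = -18.72
(18) = 35.68
(19) = -1.28
(20) = -7.92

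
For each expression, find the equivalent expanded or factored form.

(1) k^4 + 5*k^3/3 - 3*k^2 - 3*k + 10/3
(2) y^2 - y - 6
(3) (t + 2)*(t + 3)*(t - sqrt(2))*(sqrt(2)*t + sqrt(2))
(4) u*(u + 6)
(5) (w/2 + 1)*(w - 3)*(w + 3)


(1) = (k - 1)^2*(k + 5/3)*(k + 2)
(2) = (y - 3)*(y + 2)
(3) = sqrt(2)*t^4 - 2*t^3 + 6*sqrt(2)*t^3 - 12*t^2 + 11*sqrt(2)*t^2 - 22*t + 6*sqrt(2)*t - 12
(4) = u^2 + 6*u
(5) = w^3/2 + w^2 - 9*w/2 - 9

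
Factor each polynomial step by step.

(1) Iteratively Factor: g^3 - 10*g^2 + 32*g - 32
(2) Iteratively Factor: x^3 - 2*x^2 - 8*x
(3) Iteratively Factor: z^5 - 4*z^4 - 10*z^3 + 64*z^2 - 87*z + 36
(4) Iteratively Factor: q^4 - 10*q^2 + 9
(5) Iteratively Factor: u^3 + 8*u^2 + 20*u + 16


(1) = (g - 4)*(g^2 - 6*g + 8) = (g - 4)^2*(g - 2)
(2) = (x)*(x^2 - 2*x - 8) = x*(x + 2)*(x - 4)
(3) = (z - 1)*(z^4 - 3*z^3 - 13*z^2 + 51*z - 36) = (z - 3)*(z - 1)*(z^3 - 13*z + 12) = (z - 3)*(z - 1)^2*(z^2 + z - 12) = (z - 3)*(z - 1)^2*(z + 4)*(z - 3)
(4) = (q - 3)*(q^3 + 3*q^2 - q - 3) = (q - 3)*(q + 3)*(q^2 - 1) = (q - 3)*(q - 1)*(q + 3)*(q + 1)
(5) = (u + 2)*(u^2 + 6*u + 8) = (u + 2)^2*(u + 4)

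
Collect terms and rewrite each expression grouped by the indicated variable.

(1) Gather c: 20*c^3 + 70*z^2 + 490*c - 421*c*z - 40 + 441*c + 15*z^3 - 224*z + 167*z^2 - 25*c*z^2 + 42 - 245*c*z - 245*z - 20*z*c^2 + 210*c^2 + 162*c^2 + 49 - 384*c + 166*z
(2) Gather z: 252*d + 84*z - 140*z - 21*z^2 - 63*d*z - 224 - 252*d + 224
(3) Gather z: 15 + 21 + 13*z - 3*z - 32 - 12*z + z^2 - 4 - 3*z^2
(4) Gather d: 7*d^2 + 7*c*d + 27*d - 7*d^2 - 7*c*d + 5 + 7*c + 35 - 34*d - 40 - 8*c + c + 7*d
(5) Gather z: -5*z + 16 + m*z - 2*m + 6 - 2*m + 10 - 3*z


(1) = 20*c^3 + c^2*(372 - 20*z) + c*(-25*z^2 - 666*z + 547) + 15*z^3 + 237*z^2 - 303*z + 51
(2) = -21*z^2 + z*(-63*d - 56)
(3) = -2*z^2 - 2*z
(4) = 0
(5) = -4*m + z*(m - 8) + 32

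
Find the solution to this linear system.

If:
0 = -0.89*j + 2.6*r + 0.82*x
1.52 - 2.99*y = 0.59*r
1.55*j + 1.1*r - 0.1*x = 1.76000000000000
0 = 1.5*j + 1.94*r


Then:
j = 5.09
r = -3.94
x = 18.00
y = 1.28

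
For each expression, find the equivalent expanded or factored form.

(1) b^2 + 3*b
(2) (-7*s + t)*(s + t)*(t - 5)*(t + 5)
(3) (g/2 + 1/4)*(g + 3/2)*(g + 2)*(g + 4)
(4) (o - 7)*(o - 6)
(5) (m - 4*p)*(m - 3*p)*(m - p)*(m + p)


(1) = b*(b + 3)
(2) = -7*s^2*t^2 + 175*s^2 - 6*s*t^3 + 150*s*t + t^4 - 25*t^2
(3) = g^4/2 + 4*g^3 + 83*g^2/8 + 41*g/4 + 3
(4) = o^2 - 13*o + 42
(5) = m^4 - 7*m^3*p + 11*m^2*p^2 + 7*m*p^3 - 12*p^4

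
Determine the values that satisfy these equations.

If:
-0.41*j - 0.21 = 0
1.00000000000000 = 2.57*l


Then:
j = -0.51
l = 0.39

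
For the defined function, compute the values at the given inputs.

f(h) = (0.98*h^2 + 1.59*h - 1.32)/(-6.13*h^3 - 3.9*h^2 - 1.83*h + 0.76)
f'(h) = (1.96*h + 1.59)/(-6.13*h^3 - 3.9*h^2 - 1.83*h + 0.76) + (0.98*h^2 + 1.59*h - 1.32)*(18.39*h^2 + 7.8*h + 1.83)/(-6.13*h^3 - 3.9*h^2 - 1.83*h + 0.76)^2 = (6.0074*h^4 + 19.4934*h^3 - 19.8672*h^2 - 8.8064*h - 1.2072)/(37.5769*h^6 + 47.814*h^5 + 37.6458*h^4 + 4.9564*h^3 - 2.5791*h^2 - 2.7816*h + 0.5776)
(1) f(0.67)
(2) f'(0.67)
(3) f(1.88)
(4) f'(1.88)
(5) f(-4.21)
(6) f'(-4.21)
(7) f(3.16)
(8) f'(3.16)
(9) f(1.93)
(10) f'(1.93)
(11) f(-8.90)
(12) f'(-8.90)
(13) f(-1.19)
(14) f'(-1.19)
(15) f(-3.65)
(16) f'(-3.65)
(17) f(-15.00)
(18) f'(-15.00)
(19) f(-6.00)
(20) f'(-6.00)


(1) = -0.05
(2) = -0.54
(3) = -0.09
(4) = 0.04
(5) = 0.02
(6) = 0.00
(7) = -0.06
(8) = 0.02
(9) = -0.09
(10) = 0.03
(11) = 0.02
(12) = 0.00
(13) = -0.24
(14) = -0.66
(15) = 0.02
(16) = -0.00
(17) = 0.01
(18) = 0.00
(19) = 0.02
(20) = 0.00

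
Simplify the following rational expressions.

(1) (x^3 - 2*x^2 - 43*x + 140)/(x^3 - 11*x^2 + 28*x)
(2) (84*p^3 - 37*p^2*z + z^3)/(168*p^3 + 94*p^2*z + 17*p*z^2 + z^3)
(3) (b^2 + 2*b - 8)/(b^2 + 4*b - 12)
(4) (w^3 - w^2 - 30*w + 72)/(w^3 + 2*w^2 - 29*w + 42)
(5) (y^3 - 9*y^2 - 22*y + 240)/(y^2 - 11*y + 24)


(1) = (x^2 + 2*x - 35)/(x^2 - 7*x)
(2) = (12*p^2 - 7*p*z + z^2)/(24*p^2 + 10*p*z + z^2)
(3) = (b + 4)/(b + 6)
(4) = (w^2 + 2*w - 24)/(w^2 + 5*w - 14)
(5) = (y^2 - y - 30)/(y - 3)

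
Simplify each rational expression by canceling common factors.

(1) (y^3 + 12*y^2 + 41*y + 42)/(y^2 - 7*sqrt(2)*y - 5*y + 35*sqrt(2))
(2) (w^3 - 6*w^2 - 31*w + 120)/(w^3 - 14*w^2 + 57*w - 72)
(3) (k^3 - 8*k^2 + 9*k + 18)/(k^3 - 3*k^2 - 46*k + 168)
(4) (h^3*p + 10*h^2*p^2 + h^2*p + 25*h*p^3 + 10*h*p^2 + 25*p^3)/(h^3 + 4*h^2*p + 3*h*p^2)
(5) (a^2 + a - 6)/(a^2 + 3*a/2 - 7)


(1) = (y^3 + 12*y^2 + 41*y + 42)/(y^2 + y*(-7*sqrt(2) - 5) + 35*sqrt(2))
(2) = (w + 5)/(w - 3)
(3) = (k^2 - 2*k - 3)/(k^2 + 3*k - 28)
(4) = (h^3*p + 10*h^2*p^2 + h^2*p + 25*h*p^3 + 10*h*p^2 + 25*p^3)/(h^3 + 4*h^2*p + 3*h*p^2)
(5) = (2*a + 6)/(2*a + 7)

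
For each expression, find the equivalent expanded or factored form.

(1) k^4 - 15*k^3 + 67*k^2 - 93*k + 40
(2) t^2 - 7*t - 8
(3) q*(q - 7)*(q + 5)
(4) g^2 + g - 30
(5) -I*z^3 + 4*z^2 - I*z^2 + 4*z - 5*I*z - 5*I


(1) = (k - 8)*(k - 5)*(k - 1)^2
(2) = (t - 8)*(t + 1)
(3) = q^3 - 2*q^2 - 35*q
(4) = (g - 5)*(g + 6)
(5) = (z - I)*(z + 5*I)*(-I*z - I)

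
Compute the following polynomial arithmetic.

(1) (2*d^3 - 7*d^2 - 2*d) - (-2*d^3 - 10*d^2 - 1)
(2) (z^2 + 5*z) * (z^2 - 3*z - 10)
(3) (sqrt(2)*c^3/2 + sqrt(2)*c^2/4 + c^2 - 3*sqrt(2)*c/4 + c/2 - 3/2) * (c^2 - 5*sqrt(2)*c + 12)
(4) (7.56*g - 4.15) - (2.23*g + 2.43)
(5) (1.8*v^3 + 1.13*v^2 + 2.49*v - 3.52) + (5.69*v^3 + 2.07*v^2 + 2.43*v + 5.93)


(1) = 4*d^3 + 3*d^2 - 2*d + 1
(2) = z^4 + 2*z^3 - 25*z^2 - 50*z
(3) = sqrt(2)*c^5/2 - 4*c^4 + sqrt(2)*c^4/4 - 2*c^3 + sqrt(2)*c^3/4 + sqrt(2)*c^2/2 + 18*c^2 - 3*sqrt(2)*c/2 + 6*c - 18
(4) = 5.33*g - 6.58
(5) = 7.49*v^3 + 3.2*v^2 + 4.92*v + 2.41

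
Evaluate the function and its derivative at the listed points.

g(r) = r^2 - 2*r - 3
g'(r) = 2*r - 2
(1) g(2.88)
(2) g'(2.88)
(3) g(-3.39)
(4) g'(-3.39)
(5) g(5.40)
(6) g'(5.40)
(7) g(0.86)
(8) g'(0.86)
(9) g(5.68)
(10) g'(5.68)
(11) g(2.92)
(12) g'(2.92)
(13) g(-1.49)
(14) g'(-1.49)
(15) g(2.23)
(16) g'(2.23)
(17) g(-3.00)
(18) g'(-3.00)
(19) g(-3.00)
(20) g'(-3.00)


(1) = -0.47
(2) = 3.76
(3) = 15.27
(4) = -8.78
(5) = 15.36
(6) = 8.80
(7) = -3.98
(8) = -0.28
(9) = 17.90
(10) = 9.36
(11) = -0.31
(12) = 3.84
(13) = 2.20
(14) = -4.98
(15) = -2.49
(16) = 2.46
(17) = 12.00
(18) = -8.00
(19) = 12.00
(20) = -8.00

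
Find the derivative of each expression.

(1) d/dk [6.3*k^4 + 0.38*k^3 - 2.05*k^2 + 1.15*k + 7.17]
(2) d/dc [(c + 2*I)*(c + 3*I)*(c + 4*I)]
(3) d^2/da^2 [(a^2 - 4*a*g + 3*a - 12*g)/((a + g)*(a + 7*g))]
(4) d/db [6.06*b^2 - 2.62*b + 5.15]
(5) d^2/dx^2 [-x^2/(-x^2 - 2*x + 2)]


(1) = 25.2*k^3 + 1.14*k^2 - 4.1*k + 1.15
(2) = 3*c^2 + 18*I*c - 26
(3) = 6*(-4*a^3*g + a^3 - 7*a^2*g^2 - 12*a^2*g + 28*a*g^3 - 117*a*g^2 + 91*g^4 - 284*g^3)/(a^6 + 24*a^5*g + 213*a^4*g^2 + 848*a^3*g^3 + 1491*a^2*g^4 + 1176*a*g^5 + 343*g^6)
(4) = 12.12*b - 2.62
(5) = 4*(-x^3 + 3*x^2 + 2)/(x^6 + 6*x^5 + 6*x^4 - 16*x^3 - 12*x^2 + 24*x - 8)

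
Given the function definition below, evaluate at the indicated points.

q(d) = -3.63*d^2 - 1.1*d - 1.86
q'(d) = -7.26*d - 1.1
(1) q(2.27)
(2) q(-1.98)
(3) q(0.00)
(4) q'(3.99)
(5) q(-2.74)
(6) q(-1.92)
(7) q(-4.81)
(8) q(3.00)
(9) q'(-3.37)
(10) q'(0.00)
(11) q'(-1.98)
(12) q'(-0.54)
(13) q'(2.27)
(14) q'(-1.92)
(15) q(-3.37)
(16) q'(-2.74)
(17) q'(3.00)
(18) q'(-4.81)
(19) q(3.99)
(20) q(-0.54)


(1) = -23.06
(2) = -13.91
(3) = -1.86
(4) = -30.07
(5) = -26.10
(6) = -13.13
(7) = -80.55
(8) = -37.83
(9) = 23.37
(10) = -1.10
(11) = 13.27
(12) = 2.82
(13) = -17.58
(14) = 12.84
(15) = -39.38
(16) = 18.79
(17) = -22.88
(18) = 33.82
(19) = -64.04
(20) = -2.32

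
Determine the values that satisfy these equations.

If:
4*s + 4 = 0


Then:
s = -1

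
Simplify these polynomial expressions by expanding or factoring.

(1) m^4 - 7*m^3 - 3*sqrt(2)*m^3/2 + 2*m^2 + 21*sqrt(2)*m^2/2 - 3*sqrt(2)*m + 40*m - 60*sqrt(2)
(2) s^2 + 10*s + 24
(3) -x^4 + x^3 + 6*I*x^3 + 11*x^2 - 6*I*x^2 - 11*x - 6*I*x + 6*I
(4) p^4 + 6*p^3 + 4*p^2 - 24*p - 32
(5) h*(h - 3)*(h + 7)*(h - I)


(1) = (m - 5)*(m - 4)*(m + 2)*(m - 3*sqrt(2)/2)
(2) = (s + 4)*(s + 6)
(3) = (x - 3*I)*(x - 2*I)*(I*x + 1)*(I*x - I)
(4) = (p - 2)*(p + 2)^2*(p + 4)
(5) = h^4 + 4*h^3 - I*h^3 - 21*h^2 - 4*I*h^2 + 21*I*h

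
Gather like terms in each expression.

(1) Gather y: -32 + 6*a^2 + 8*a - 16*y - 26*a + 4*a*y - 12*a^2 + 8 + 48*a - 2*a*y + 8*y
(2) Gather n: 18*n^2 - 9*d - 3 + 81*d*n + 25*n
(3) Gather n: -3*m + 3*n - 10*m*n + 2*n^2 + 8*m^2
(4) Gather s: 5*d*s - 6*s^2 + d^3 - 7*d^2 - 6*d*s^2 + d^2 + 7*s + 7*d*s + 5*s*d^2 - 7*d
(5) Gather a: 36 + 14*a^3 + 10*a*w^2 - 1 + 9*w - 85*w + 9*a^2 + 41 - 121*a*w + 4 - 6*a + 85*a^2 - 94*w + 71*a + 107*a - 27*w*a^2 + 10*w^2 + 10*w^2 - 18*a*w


(1) = -6*a^2 + 30*a + y*(2*a - 8) - 24
(2) = -9*d + 18*n^2 + n*(81*d + 25) - 3
(3) = 8*m^2 - 3*m + 2*n^2 + n*(3 - 10*m)
(4) = d^3 - 6*d^2 - 7*d + s^2*(-6*d - 6) + s*(5*d^2 + 12*d + 7)
(5) = 14*a^3 + a^2*(94 - 27*w) + a*(10*w^2 - 139*w + 172) + 20*w^2 - 170*w + 80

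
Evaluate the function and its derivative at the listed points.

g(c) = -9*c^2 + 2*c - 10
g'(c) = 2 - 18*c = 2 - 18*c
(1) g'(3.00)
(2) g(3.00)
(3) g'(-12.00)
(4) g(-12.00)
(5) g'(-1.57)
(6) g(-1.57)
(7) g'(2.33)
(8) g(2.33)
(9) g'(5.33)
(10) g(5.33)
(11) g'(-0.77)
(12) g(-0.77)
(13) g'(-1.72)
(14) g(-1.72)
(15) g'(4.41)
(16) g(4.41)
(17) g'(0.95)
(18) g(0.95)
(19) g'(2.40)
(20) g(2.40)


(1) = -52.00
(2) = -85.00
(3) = 218.00
(4) = -1330.00
(5) = 30.26
(6) = -35.32
(7) = -39.94
(8) = -54.20
(9) = -93.94
(10) = -255.02
(11) = 15.86
(12) = -16.88
(13) = 32.96
(14) = -40.07
(15) = -77.38
(16) = -176.21
(17) = -15.10
(18) = -16.22
(19) = -41.20
(20) = -57.04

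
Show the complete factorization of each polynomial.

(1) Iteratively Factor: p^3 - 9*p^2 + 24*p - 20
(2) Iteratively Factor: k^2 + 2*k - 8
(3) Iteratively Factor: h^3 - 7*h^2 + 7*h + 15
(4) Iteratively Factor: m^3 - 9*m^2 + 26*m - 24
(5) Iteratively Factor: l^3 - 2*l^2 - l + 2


(1) = (p - 2)*(p^2 - 7*p + 10) = (p - 2)^2*(p - 5)
(2) = (k - 2)*(k + 4)
(3) = (h - 3)*(h^2 - 4*h - 5) = (h - 5)*(h - 3)*(h + 1)
(4) = (m - 2)*(m^2 - 7*m + 12) = (m - 4)*(m - 2)*(m - 3)
(5) = (l + 1)*(l^2 - 3*l + 2) = (l - 2)*(l + 1)*(l - 1)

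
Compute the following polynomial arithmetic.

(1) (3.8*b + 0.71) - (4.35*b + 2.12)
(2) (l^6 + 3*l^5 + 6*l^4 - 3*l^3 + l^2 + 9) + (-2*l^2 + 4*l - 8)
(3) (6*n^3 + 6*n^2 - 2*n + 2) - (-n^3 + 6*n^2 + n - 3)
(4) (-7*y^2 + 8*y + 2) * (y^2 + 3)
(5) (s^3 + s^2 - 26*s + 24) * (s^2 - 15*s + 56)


(1) = -0.55*b - 1.41
(2) = l^6 + 3*l^5 + 6*l^4 - 3*l^3 - l^2 + 4*l + 1
(3) = 7*n^3 - 3*n + 5
(4) = -7*y^4 + 8*y^3 - 19*y^2 + 24*y + 6
(5) = s^5 - 14*s^4 + 15*s^3 + 470*s^2 - 1816*s + 1344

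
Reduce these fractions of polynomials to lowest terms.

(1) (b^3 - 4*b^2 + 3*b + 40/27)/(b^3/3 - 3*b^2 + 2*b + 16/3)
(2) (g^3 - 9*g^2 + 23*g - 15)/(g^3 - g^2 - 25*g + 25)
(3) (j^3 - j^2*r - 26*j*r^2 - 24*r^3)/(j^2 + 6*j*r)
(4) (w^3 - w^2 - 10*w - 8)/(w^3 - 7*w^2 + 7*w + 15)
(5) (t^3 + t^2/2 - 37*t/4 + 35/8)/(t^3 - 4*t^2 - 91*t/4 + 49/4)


(1) = (27*b^3 - 108*b^2 + 81*b + 40)/(9*b^3 - 81*b^2 + 54*b + 144)
(2) = (g - 3)/(g + 5)
(3) = (j^3 - j^2*r - 26*j*r^2 - 24*r^3)/(j^2 + 6*j*r)
(4) = (w^2 - 2*w - 8)/(w^2 - 8*w + 15)
(5) = (2*t - 5)/(2*t - 14)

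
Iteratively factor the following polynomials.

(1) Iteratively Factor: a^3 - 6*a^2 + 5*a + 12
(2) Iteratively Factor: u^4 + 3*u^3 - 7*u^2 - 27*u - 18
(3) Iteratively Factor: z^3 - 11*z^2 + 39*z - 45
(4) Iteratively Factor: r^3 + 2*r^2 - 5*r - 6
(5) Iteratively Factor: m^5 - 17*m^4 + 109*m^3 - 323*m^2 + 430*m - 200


(1) = (a - 4)*(a^2 - 2*a - 3) = (a - 4)*(a + 1)*(a - 3)
(2) = (u - 3)*(u^3 + 6*u^2 + 11*u + 6) = (u - 3)*(u + 2)*(u^2 + 4*u + 3) = (u - 3)*(u + 1)*(u + 2)*(u + 3)
(3) = (z - 3)*(z^2 - 8*z + 15) = (z - 3)^2*(z - 5)
(4) = (r - 2)*(r^2 + 4*r + 3) = (r - 2)*(r + 3)*(r + 1)
(5) = (m - 1)*(m^4 - 16*m^3 + 93*m^2 - 230*m + 200) = (m - 5)*(m - 1)*(m^3 - 11*m^2 + 38*m - 40) = (m - 5)*(m - 4)*(m - 1)*(m^2 - 7*m + 10) = (m - 5)*(m - 4)*(m - 2)*(m - 1)*(m - 5)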